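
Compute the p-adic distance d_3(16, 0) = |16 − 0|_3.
d_3(16, 0) = 1

Step 1 — x − y = 16 − 0 = 16. Step 2 — v_3(16) = 0 (factor: 16 = (3^0 · 16); the sign does not affect v_p). Step 3 — |x − y|_3 = 3^{0} = 1.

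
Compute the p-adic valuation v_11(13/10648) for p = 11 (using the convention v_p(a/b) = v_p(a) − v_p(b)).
v_11(13/10648) = -3

Factor powers of 11 from the numerator and denominator of the reduced fraction: 13 = 11^0 · 13 and 10648 = 11^3 · 8. Apply v_p(a/b) = v_p(a) − v_p(b): v_11(13/10648) = 0 − 3 = -3.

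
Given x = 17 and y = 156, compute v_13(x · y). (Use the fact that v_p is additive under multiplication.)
v_13(2652) = 1

v_p(x) = 0 (factor: 17 = 13^0 · 17); v_p(y) = 1 (factor: 156 = 13^1 · 12). Additivity: v_p(xy) = v_p(x) + v_p(y) = 0 + 1 = 1. (Direct check: xy = 2652 = 13^1 · (204).)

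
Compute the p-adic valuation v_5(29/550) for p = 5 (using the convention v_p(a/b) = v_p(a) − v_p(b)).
v_5(29/550) = -2

Factor powers of 5 from the numerator and denominator of the reduced fraction: 29 = 5^0 · 29 and 550 = 5^2 · 22. Apply v_p(a/b) = v_p(a) − v_p(b): v_5(29/550) = 0 − 2 = -2.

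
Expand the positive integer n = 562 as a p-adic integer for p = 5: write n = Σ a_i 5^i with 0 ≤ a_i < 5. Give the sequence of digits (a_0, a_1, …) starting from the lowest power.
(a_0, a_1, …) = (2, 2, 2, 4)

Repeated division by 5 gives the digits low-to-high: 562 = 2 + 2·5^1 + 2·5^2 + 4·5^3. Digit sequence: (2, 2, 2, 4).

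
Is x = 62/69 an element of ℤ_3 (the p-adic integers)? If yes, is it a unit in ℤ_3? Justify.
x ∉ ℤ_3 (v_3(x) = -1 < 0)

ℤ_3 = {x ∈ ℚ_3 : v_3(x) ≥ 0} and ℤ_3^× = {x ∈ ℤ_3 : v_3(x) = 0}. Here v_3(62/69) = v_3(num) − v_3(den) = -1; compare against these criteria.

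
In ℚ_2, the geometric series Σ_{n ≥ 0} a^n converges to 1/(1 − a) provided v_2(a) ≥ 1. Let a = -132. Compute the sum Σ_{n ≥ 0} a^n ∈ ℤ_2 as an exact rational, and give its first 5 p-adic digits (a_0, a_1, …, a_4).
Σ a^n = 1/(1 − a) = 1/133;  first 5 digits = (1, 0, 1, 1, 0)

v_2(a) = 2 ≥ 1, so the series converges in ℤ_2 to 1/(1 − a) = 1/(1 − (-132)) = 1/133. Expand this rational in ℤ_2: compute digits iteratively via d_i = x_i mod 2, x_{i+1} = (x_i − d_i)/2. The first 5 digits are (1, 0, 1, 1, 0).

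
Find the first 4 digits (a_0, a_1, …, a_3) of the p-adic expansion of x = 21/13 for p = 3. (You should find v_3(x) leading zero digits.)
(a_0, …, a_3) = (0, 1, 1, 1)

v_3(21/13) = 1, so a_0 = ... = a_0 = 0. Factor out: x = 3^1 · u with u = 7/13 a unit in ℤ_3. Expand u iteratively via a_{v+i} = u_i mod 3, u_{i+1} = (u_i − a_{v+i})/3:
  u_0 = 7/13;  a_1 = 1;  u_1 = (u_0 − 1)/3 = -2/13
  u_1 = -2/13;  a_2 = 1;  u_2 = (u_1 − 1)/3 = -5/13
  u_2 = -5/13;  a_3 = 1;  u_3 = (u_2 − 1)/3 = -6/13
Digits: (0, 1, 1, 1).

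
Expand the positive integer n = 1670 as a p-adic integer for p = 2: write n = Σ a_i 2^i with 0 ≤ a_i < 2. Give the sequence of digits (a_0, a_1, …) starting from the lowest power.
(a_0, a_1, …) = (0, 1, 1, 0, 0, 0, 0, 1, 0, 1, 1)

Repeated division by 2 gives the digits low-to-high: 1670 = 1·2^1 + 1·2^2 + 1·2^7 + 1·2^9 + 1·2^10. Digit sequence: (0, 1, 1, 0, 0, 0, 0, 1, 0, 1, 1).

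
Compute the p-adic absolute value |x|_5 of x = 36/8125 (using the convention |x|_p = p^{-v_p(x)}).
|36/8125|_5 = 625

Step 1 — compute v_5(x) by factoring powers of 5 out of the numerator and denominator: v_5(36/8125) = -4. Step 2 — apply |x|_p = p^{-v_p(x)} = 5^{4} = 625.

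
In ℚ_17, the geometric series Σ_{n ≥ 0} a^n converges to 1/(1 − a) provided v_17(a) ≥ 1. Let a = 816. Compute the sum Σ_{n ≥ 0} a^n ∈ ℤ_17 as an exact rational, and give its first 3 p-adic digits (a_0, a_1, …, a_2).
Σ a^n = 1/(1 − a) = -1/815;  first 3 digits = (1, 14, 11)

v_17(a) = 1 ≥ 1, so the series converges in ℤ_17 to 1/(1 − a) = 1/(1 − 816) = -1/815. Expand this rational in ℤ_17: compute digits iteratively via d_i = x_i mod 17, x_{i+1} = (x_i − d_i)/17. The first 3 digits are (1, 14, 11).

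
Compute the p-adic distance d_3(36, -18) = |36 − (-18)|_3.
d_3(36, -18) = 1/27

Step 1 — x − y = 36 − (-18) = 54. Step 2 — v_3(54) = 3 (factor: 54 = (3^3 · 2); the sign does not affect v_p). Step 3 — |x − y|_3 = 3^{-3} = 1/27.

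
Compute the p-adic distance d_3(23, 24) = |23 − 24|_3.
d_3(23, 24) = 1

Step 1 — x − y = 23 − 24 = -1. Step 2 — v_3(-1) = 0 (factor: -1 = −(3^0 · 1); the sign does not affect v_p). Step 3 — |x − y|_3 = 3^{0} = 1.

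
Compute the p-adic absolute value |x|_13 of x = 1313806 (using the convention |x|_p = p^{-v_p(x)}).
|1313806|_13 = 1/28561

Step 1 — compute v_13(x) by factoring powers of 13 out of the numerator and denominator: v_13(1313806) = 4. Step 2 — apply |x|_p = p^{-v_p(x)} = 13^{-4} = 1/28561.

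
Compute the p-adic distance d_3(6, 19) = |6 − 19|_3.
d_3(6, 19) = 1

Step 1 — x − y = 6 − 19 = -13. Step 2 — v_3(-13) = 0 (factor: -13 = −(3^0 · 13); the sign does not affect v_p). Step 3 — |x − y|_3 = 3^{0} = 1.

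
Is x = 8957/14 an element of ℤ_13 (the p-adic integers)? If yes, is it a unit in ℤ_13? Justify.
x ∈ ℤ_13 but not a unit; v_13(x) = 2 > 0

ℤ_13 = {x ∈ ℚ_13 : v_13(x) ≥ 0} and ℤ_13^× = {x ∈ ℤ_13 : v_13(x) = 0}. Here v_13(8957/14) = v_13(num) − v_13(den) = 2; compare against these criteria.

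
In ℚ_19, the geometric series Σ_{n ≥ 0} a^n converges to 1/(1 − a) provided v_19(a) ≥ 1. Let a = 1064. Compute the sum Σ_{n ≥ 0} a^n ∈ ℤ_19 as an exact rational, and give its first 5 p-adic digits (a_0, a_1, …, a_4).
Σ a^n = 1/(1 − a) = -1/1063;  first 5 digits = (1, 18, 3, 12, 18)

v_19(a) = 1 ≥ 1, so the series converges in ℤ_19 to 1/(1 − a) = 1/(1 − 1064) = -1/1063. Expand this rational in ℤ_19: compute digits iteratively via d_i = x_i mod 19, x_{i+1} = (x_i − d_i)/19. The first 5 digits are (1, 18, 3, 12, 18).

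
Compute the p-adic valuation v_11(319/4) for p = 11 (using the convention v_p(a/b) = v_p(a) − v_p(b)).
v_11(319/4) = 1

Factor powers of 11 from the numerator and denominator of the reduced fraction: 319 = 11^1 · 29 and 4 = 11^0 · 4. Apply v_p(a/b) = v_p(a) − v_p(b): v_11(319/4) = 1 − 0 = 1.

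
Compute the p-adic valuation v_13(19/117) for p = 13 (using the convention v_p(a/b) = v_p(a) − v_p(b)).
v_13(19/117) = -1

Factor powers of 13 from the numerator and denominator of the reduced fraction: 19 = 13^0 · 19 and 117 = 13^1 · 9. Apply v_p(a/b) = v_p(a) − v_p(b): v_13(19/117) = 0 − 1 = -1.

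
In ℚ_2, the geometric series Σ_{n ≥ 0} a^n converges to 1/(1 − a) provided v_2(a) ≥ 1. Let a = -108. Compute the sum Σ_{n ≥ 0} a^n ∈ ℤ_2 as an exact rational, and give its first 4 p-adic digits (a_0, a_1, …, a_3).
Σ a^n = 1/(1 − a) = 1/109;  first 4 digits = (1, 0, 1, 0)

v_2(a) = 2 ≥ 1, so the series converges in ℤ_2 to 1/(1 − a) = 1/(1 − (-108)) = 1/109. Expand this rational in ℤ_2: compute digits iteratively via d_i = x_i mod 2, x_{i+1} = (x_i − d_i)/2. The first 4 digits are (1, 0, 1, 0).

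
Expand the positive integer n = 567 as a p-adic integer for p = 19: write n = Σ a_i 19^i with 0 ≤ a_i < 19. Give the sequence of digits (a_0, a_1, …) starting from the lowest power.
(a_0, a_1, …) = (16, 10, 1)

Repeated division by 19 gives the digits low-to-high: 567 = 16 + 10·19^1 + 1·19^2. Digit sequence: (16, 10, 1).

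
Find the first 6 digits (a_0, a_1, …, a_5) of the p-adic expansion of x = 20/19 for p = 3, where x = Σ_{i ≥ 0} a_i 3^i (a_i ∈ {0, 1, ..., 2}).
(a_0, …, a_5) = (2, 0, 1, 2, 0, 1)

v_3(20/19) = 0 (numerator and denominator both coprime to 3), so x ∈ ℤ_3^×. Compute digits iteratively via a_i = x_i mod 3, x_{i+1} = (x_i − a_i)/3, with x_0 = x:
  x_0 = 20/19;  a_0 = 2;  x_1 = (x_0 − 2)/3 = -6/19
  x_1 = -6/19;  a_1 = 0;  x_2 = (x_1 − 0)/3 = -2/19
  x_2 = -2/19;  a_2 = 1;  x_3 = (x_2 − 1)/3 = -7/19
  x_3 = -7/19;  a_3 = 2;  x_4 = (x_3 − 2)/3 = -15/19
  x_4 = -15/19;  a_4 = 0;  x_5 = (x_4 − 0)/3 = -5/19
  x_5 = -5/19;  a_5 = 1;  x_6 = (x_5 − 1)/3 = -8/19
Digits: (2, 0, 1, 2, 0, 1).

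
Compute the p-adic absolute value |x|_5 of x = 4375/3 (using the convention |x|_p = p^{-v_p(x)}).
|4375/3|_5 = 1/625

Step 1 — compute v_5(x) by factoring powers of 5 out of the numerator and denominator: v_5(4375/3) = 4. Step 2 — apply |x|_p = p^{-v_p(x)} = 5^{-4} = 1/625.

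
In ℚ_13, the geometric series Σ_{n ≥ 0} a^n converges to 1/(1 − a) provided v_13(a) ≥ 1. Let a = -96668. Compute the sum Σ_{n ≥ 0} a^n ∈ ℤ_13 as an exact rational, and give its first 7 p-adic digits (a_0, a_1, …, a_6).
Σ a^n = 1/(1 − a) = 1/96669;  first 7 digits = (1, 0, 0, 8, 9, 12, 11)

v_13(a) = 3 ≥ 1, so the series converges in ℤ_13 to 1/(1 − a) = 1/(1 − (-96668)) = 1/96669. Expand this rational in ℤ_13: compute digits iteratively via d_i = x_i mod 13, x_{i+1} = (x_i − d_i)/13. The first 7 digits are (1, 0, 0, 8, 9, 12, 11).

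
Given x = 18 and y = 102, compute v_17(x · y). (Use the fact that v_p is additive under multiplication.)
v_17(1836) = 1

v_p(x) = 0 (factor: 18 = 17^0 · 18); v_p(y) = 1 (factor: 102 = 17^1 · 6). Additivity: v_p(xy) = v_p(x) + v_p(y) = 0 + 1 = 1. (Direct check: xy = 1836 = 17^1 · (108).)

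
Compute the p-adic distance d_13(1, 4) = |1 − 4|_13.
d_13(1, 4) = 1

Step 1 — x − y = 1 − 4 = -3. Step 2 — v_13(-3) = 0 (factor: -3 = −(13^0 · 3); the sign does not affect v_p). Step 3 — |x − y|_13 = 13^{0} = 1.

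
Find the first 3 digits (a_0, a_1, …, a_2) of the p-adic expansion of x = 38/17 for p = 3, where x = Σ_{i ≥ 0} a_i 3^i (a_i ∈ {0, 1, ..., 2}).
(a_0, …, a_2) = (1, 2, 0)

v_3(38/17) = 0 (numerator and denominator both coprime to 3), so x ∈ ℤ_3^×. Compute digits iteratively via a_i = x_i mod 3, x_{i+1} = (x_i − a_i)/3, with x_0 = x:
  x_0 = 38/17;  a_0 = 1;  x_1 = (x_0 − 1)/3 = 7/17
  x_1 = 7/17;  a_1 = 2;  x_2 = (x_1 − 2)/3 = -9/17
  x_2 = -9/17;  a_2 = 0;  x_3 = (x_2 − 0)/3 = -3/17
Digits: (1, 2, 0).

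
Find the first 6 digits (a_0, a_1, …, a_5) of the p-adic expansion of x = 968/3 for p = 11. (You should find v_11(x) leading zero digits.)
(a_0, …, a_5) = (0, 0, 10, 3, 7, 3)

v_11(968/3) = 2, so a_0 = ... = a_1 = 0. Factor out: x = 11^2 · u with u = 8/3 a unit in ℤ_11. Expand u iteratively via a_{v+i} = u_i mod 11, u_{i+1} = (u_i − a_{v+i})/11:
  u_0 = 8/3;  a_2 = 10;  u_1 = (u_0 − 10)/11 = -2/3
  u_1 = -2/3;  a_3 = 3;  u_2 = (u_1 − 3)/11 = -1/3
  u_2 = -1/3;  a_4 = 7;  u_3 = (u_2 − 7)/11 = -2/3
  u_3 = -2/3;  a_5 = 3;  u_4 = (u_3 − 3)/11 = -1/3
Digits: (0, 0, 10, 3, 7, 3).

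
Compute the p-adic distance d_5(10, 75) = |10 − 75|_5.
d_5(10, 75) = 1/5

Step 1 — x − y = 10 − 75 = -65. Step 2 — v_5(-65) = 1 (factor: -65 = −(5^1 · 13); the sign does not affect v_p). Step 3 — |x − y|_5 = 5^{-1} = 1/5.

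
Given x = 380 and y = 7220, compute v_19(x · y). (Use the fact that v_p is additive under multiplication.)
v_19(2743600) = 3

v_p(x) = 1 (factor: 380 = 19^1 · 20); v_p(y) = 2 (factor: 7220 = 19^2 · 20). Additivity: v_p(xy) = v_p(x) + v_p(y) = 1 + 2 = 3. (Direct check: xy = 2743600 = 19^3 · (400).)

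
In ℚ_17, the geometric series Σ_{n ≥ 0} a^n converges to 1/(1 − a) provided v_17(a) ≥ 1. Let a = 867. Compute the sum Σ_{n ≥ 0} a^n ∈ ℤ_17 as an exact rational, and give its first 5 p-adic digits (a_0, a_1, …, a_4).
Σ a^n = 1/(1 − a) = -1/866;  first 5 digits = (1, 0, 3, 0, 9)

v_17(a) = 2 ≥ 1, so the series converges in ℤ_17 to 1/(1 − a) = 1/(1 − 867) = -1/866. Expand this rational in ℤ_17: compute digits iteratively via d_i = x_i mod 17, x_{i+1} = (x_i − d_i)/17. The first 5 digits are (1, 0, 3, 0, 9).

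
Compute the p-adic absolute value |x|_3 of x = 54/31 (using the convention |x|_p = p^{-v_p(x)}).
|54/31|_3 = 1/27

Step 1 — compute v_3(x) by factoring powers of 3 out of the numerator and denominator: v_3(54/31) = 3. Step 2 — apply |x|_p = p^{-v_p(x)} = 3^{-3} = 1/27.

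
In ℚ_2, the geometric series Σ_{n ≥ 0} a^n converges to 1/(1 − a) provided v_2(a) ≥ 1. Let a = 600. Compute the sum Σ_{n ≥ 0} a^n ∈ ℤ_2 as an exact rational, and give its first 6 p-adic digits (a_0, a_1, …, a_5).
Σ a^n = 1/(1 − a) = -1/599;  first 6 digits = (1, 0, 0, 1, 1, 0)

v_2(a) = 3 ≥ 1, so the series converges in ℤ_2 to 1/(1 − a) = 1/(1 − 600) = -1/599. Expand this rational in ℤ_2: compute digits iteratively via d_i = x_i mod 2, x_{i+1} = (x_i − d_i)/2. The first 6 digits are (1, 0, 0, 1, 1, 0).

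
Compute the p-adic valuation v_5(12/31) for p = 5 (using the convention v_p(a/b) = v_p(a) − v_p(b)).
v_5(12/31) = 0

Factor powers of 5 from the numerator and denominator of the reduced fraction: 12 = 5^0 · 12 and 31 = 5^0 · 31. Apply v_p(a/b) = v_p(a) − v_p(b): v_5(12/31) = 0 − 0 = 0.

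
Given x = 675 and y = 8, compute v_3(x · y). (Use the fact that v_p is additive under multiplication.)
v_3(5400) = 3

v_p(x) = 3 (factor: 675 = 3^3 · 25); v_p(y) = 0 (factor: 8 = 3^0 · 8). Additivity: v_p(xy) = v_p(x) + v_p(y) = 3 + 0 = 3. (Direct check: xy = 5400 = 3^3 · (200).)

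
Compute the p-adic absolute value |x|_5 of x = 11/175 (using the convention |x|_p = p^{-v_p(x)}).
|11/175|_5 = 25

Step 1 — compute v_5(x) by factoring powers of 5 out of the numerator and denominator: v_5(11/175) = -2. Step 2 — apply |x|_p = p^{-v_p(x)} = 5^{2} = 25.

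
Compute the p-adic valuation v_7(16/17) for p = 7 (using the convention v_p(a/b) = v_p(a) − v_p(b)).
v_7(16/17) = 0

Factor powers of 7 from the numerator and denominator of the reduced fraction: 16 = 7^0 · 16 and 17 = 7^0 · 17. Apply v_p(a/b) = v_p(a) − v_p(b): v_7(16/17) = 0 − 0 = 0.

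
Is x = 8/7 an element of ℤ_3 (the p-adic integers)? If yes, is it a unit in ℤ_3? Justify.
x ∈ ℤ_3^× (unit); v_3(x) = 0

ℤ_3 = {x ∈ ℚ_3 : v_3(x) ≥ 0} and ℤ_3^× = {x ∈ ℤ_3 : v_3(x) = 0}. Here v_3(8/7) = v_3(num) − v_3(den) = 0; compare against these criteria.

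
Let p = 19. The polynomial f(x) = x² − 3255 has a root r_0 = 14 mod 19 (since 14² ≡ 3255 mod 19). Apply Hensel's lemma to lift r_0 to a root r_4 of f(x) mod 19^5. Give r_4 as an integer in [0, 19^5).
r_4 = 2416928 (mod 2476099)

Hensel's recurrence: r_{i+1} = r_i − f(r_i)·(f′(r_i))^{-1} mod 19^{i+2}, with f′(x) = 2x. Iterate:
  r_0 = 14 (mod 19)
  r_1 = 33 (mod 361)
  r_2 = 2560 (mod 6859)
  r_3 = 71150 (mod 130321)
  r_4 = 2416928 (mod 2476099)
Final: r_4 = 2416928, and one checks f(r_4) ≡ 0 mod 19^5.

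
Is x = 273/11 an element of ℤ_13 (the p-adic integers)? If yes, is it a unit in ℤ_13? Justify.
x ∈ ℤ_13 but not a unit; v_13(x) = 1 > 0

ℤ_13 = {x ∈ ℚ_13 : v_13(x) ≥ 0} and ℤ_13^× = {x ∈ ℤ_13 : v_13(x) = 0}. Here v_13(273/11) = v_13(num) − v_13(den) = 1; compare against these criteria.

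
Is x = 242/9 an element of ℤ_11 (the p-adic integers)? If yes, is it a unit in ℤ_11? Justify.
x ∈ ℤ_11 but not a unit; v_11(x) = 2 > 0

ℤ_11 = {x ∈ ℚ_11 : v_11(x) ≥ 0} and ℤ_11^× = {x ∈ ℤ_11 : v_11(x) = 0}. Here v_11(242/9) = v_11(num) − v_11(den) = 2; compare against these criteria.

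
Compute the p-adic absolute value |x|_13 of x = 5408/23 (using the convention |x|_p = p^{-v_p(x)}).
|5408/23|_13 = 1/169

Step 1 — compute v_13(x) by factoring powers of 13 out of the numerator and denominator: v_13(5408/23) = 2. Step 2 — apply |x|_p = p^{-v_p(x)} = 13^{-2} = 1/169.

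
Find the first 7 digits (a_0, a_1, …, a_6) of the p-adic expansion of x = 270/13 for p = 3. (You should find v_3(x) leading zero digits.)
(a_0, …, a_6) = (0, 0, 0, 1, 2, 0, 0)

v_3(270/13) = 3, so a_0 = ... = a_2 = 0. Factor out: x = 3^3 · u with u = 10/13 a unit in ℤ_3. Expand u iteratively via a_{v+i} = u_i mod 3, u_{i+1} = (u_i − a_{v+i})/3:
  u_0 = 10/13;  a_3 = 1;  u_1 = (u_0 − 1)/3 = -1/13
  u_1 = -1/13;  a_4 = 2;  u_2 = (u_1 − 2)/3 = -9/13
  u_2 = -9/13;  a_5 = 0;  u_3 = (u_2 − 0)/3 = -3/13
  u_3 = -3/13;  a_6 = 0;  u_4 = (u_3 − 0)/3 = -1/13
Digits: (0, 0, 0, 1, 2, 0, 0).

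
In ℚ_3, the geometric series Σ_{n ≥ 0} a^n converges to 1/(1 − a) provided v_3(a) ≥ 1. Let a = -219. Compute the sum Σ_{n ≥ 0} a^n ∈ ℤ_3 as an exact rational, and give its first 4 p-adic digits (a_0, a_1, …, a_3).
Σ a^n = 1/(1 − a) = 1/220;  first 4 digits = (1, 2, 0, 0)

v_3(a) = 1 ≥ 1, so the series converges in ℤ_3 to 1/(1 − a) = 1/(1 − (-219)) = 1/220. Expand this rational in ℤ_3: compute digits iteratively via d_i = x_i mod 3, x_{i+1} = (x_i − d_i)/3. The first 4 digits are (1, 2, 0, 0).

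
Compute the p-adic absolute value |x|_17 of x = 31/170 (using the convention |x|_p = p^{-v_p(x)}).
|31/170|_17 = 17

Step 1 — compute v_17(x) by factoring powers of 17 out of the numerator and denominator: v_17(31/170) = -1. Step 2 — apply |x|_p = p^{-v_p(x)} = 17^{1} = 17.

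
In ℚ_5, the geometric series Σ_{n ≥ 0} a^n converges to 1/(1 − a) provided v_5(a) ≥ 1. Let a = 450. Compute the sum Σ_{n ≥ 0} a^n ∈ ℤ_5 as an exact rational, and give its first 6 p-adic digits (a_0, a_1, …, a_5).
Σ a^n = 1/(1 − a) = -1/449;  first 6 digits = (1, 0, 3, 3, 4, 4)

v_5(a) = 2 ≥ 1, so the series converges in ℤ_5 to 1/(1 − a) = 1/(1 − 450) = -1/449. Expand this rational in ℤ_5: compute digits iteratively via d_i = x_i mod 5, x_{i+1} = (x_i − d_i)/5. The first 6 digits are (1, 0, 3, 3, 4, 4).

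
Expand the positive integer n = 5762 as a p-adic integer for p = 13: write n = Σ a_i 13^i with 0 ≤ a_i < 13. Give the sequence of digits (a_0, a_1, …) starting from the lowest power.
(a_0, a_1, …) = (3, 1, 8, 2)

Repeated division by 13 gives the digits low-to-high: 5762 = 3 + 1·13^1 + 8·13^2 + 2·13^3. Digit sequence: (3, 1, 8, 2).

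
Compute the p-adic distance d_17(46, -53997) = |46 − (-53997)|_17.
d_17(46, -53997) = 1/4913

Step 1 — x − y = 46 − (-53997) = 54043. Step 2 — v_17(54043) = 3 (factor: 54043 = (17^3 · 11); the sign does not affect v_p). Step 3 — |x − y|_17 = 17^{-3} = 1/4913.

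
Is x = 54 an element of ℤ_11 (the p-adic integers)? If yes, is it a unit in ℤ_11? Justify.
x ∈ ℤ_11^× (unit); v_11(x) = 0

ℤ_11 = {x ∈ ℚ_11 : v_11(x) ≥ 0} and ℤ_11^× = {x ∈ ℤ_11 : v_11(x) = 0}. Here v_11(54) = v_11(num) − v_11(den) = 0; compare against these criteria.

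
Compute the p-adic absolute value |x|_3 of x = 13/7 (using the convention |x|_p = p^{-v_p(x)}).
|13/7|_3 = 1

Step 1 — compute v_3(x) by factoring powers of 3 out of the numerator and denominator: v_3(13/7) = 0. Step 2 — apply |x|_p = p^{-v_p(x)} = 3^{0} = 1.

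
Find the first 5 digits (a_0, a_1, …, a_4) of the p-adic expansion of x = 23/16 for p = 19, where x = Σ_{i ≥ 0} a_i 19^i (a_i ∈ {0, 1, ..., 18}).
(a_0, …, a_4) = (5, 1, 13, 10, 3)

v_19(23/16) = 0 (numerator and denominator both coprime to 19), so x ∈ ℤ_19^×. Compute digits iteratively via a_i = x_i mod 19, x_{i+1} = (x_i − a_i)/19, with x_0 = x:
  x_0 = 23/16;  a_0 = 5;  x_1 = (x_0 − 5)/19 = -3/16
  x_1 = -3/16;  a_1 = 1;  x_2 = (x_1 − 1)/19 = -1/16
  x_2 = -1/16;  a_2 = 13;  x_3 = (x_2 − 13)/19 = -11/16
  x_3 = -11/16;  a_3 = 10;  x_4 = (x_3 − 10)/19 = -9/16
  x_4 = -9/16;  a_4 = 3;  x_5 = (x_4 − 3)/19 = -3/16
Digits: (5, 1, 13, 10, 3).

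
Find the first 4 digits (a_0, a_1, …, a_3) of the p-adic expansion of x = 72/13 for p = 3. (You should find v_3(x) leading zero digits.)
(a_0, …, a_3) = (0, 0, 2, 0)

v_3(72/13) = 2, so a_0 = ... = a_1 = 0. Factor out: x = 3^2 · u with u = 8/13 a unit in ℤ_3. Expand u iteratively via a_{v+i} = u_i mod 3, u_{i+1} = (u_i − a_{v+i})/3:
  u_0 = 8/13;  a_2 = 2;  u_1 = (u_0 − 2)/3 = -6/13
  u_1 = -6/13;  a_3 = 0;  u_2 = (u_1 − 0)/3 = -2/13
Digits: (0, 0, 2, 0).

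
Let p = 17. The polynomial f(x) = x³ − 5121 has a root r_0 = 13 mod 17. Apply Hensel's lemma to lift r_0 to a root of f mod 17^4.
r_3 = 64834 (mod 83521)

Hensel: r_{i+1} = r_i − f(r_i)/f′(r_i) mod 17^{i+2}, where f′(x) = 3x². Iterate:
  r_0 = 13 (mod 17)
  r_1 = 98 (mod 289)
  r_2 = 965 (mod 4913)
  r_3 = 64834 (mod 83521)
Final: r = 64834 with f(r) ≡ 0 mod 17^4.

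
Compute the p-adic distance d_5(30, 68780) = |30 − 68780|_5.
d_5(30, 68780) = 1/3125

Step 1 — x − y = 30 − 68780 = -68750. Step 2 — v_5(-68750) = 5 (factor: -68750 = −(5^5 · 22); the sign does not affect v_p). Step 3 — |x − y|_5 = 5^{-5} = 1/3125.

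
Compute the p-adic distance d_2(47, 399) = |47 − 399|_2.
d_2(47, 399) = 1/32

Step 1 — x − y = 47 − 399 = -352. Step 2 — v_2(-352) = 5 (factor: -352 = −(2^5 · 11); the sign does not affect v_p). Step 3 — |x − y|_2 = 2^{-5} = 1/32.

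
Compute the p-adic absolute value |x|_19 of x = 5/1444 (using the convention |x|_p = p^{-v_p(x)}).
|5/1444|_19 = 361

Step 1 — compute v_19(x) by factoring powers of 19 out of the numerator and denominator: v_19(5/1444) = -2. Step 2 — apply |x|_p = p^{-v_p(x)} = 19^{2} = 361.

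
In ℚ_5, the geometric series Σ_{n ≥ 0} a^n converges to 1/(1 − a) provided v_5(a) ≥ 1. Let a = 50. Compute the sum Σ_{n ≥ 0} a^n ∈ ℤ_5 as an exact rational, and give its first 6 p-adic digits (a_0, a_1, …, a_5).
Σ a^n = 1/(1 − a) = -1/49;  first 6 digits = (1, 0, 2, 0, 4, 0)

v_5(a) = 2 ≥ 1, so the series converges in ℤ_5 to 1/(1 − a) = 1/(1 − 50) = -1/49. Expand this rational in ℤ_5: compute digits iteratively via d_i = x_i mod 5, x_{i+1} = (x_i − d_i)/5. The first 6 digits are (1, 0, 2, 0, 4, 0).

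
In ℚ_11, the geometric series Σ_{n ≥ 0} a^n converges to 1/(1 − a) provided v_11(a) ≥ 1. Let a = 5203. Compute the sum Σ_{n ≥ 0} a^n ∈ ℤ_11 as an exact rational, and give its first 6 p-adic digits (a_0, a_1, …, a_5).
Σ a^n = 1/(1 − a) = -1/5202;  first 6 digits = (1, 0, 10, 3, 1, 3)

v_11(a) = 2 ≥ 1, so the series converges in ℤ_11 to 1/(1 − a) = 1/(1 − 5203) = -1/5202. Expand this rational in ℤ_11: compute digits iteratively via d_i = x_i mod 11, x_{i+1} = (x_i − d_i)/11. The first 6 digits are (1, 0, 10, 3, 1, 3).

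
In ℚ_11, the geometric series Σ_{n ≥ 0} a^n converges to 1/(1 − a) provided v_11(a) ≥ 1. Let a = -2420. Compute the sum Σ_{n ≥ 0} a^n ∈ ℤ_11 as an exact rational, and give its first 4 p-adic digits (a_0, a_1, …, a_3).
Σ a^n = 1/(1 − a) = 1/2421;  first 4 digits = (1, 0, 2, 9)

v_11(a) = 2 ≥ 1, so the series converges in ℤ_11 to 1/(1 − a) = 1/(1 − (-2420)) = 1/2421. Expand this rational in ℤ_11: compute digits iteratively via d_i = x_i mod 11, x_{i+1} = (x_i − d_i)/11. The first 4 digits are (1, 0, 2, 9).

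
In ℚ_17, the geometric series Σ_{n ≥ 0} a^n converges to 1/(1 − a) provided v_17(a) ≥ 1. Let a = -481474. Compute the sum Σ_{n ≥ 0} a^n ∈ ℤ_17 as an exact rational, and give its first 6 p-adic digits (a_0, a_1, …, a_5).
Σ a^n = 1/(1 − a) = 1/481475;  first 6 digits = (1, 0, 0, 4, 11, 16)

v_17(a) = 3 ≥ 1, so the series converges in ℤ_17 to 1/(1 − a) = 1/(1 − (-481474)) = 1/481475. Expand this rational in ℤ_17: compute digits iteratively via d_i = x_i mod 17, x_{i+1} = (x_i − d_i)/17. The first 6 digits are (1, 0, 0, 4, 11, 16).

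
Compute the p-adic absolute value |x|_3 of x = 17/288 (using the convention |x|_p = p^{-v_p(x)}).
|17/288|_3 = 9

Step 1 — compute v_3(x) by factoring powers of 3 out of the numerator and denominator: v_3(17/288) = -2. Step 2 — apply |x|_p = p^{-v_p(x)} = 3^{2} = 9.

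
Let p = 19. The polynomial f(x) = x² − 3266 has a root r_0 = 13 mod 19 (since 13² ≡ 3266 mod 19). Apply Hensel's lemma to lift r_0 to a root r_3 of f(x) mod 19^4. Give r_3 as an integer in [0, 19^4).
r_3 = 75956 (mod 130321)

Hensel's recurrence: r_{i+1} = r_i − f(r_i)·(f′(r_i))^{-1} mod 19^{i+2}, with f′(x) = 2x. Iterate:
  r_0 = 13 (mod 19)
  r_1 = 146 (mod 361)
  r_2 = 507 (mod 6859)
  r_3 = 75956 (mod 130321)
Final: r_3 = 75956, and one checks f(r_3) ≡ 0 mod 19^4.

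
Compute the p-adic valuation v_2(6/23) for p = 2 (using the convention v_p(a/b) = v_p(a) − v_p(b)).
v_2(6/23) = 1

Factor powers of 2 from the numerator and denominator of the reduced fraction: 6 = 2^1 · 3 and 23 = 2^0 · 23. Apply v_p(a/b) = v_p(a) − v_p(b): v_2(6/23) = 1 − 0 = 1.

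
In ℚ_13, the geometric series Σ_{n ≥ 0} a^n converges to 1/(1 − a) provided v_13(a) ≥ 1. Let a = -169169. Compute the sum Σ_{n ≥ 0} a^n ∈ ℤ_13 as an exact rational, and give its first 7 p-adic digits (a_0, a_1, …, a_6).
Σ a^n = 1/(1 − a) = 1/169170;  first 7 digits = (1, 0, 0, 1, 7, 12, 0)

v_13(a) = 3 ≥ 1, so the series converges in ℤ_13 to 1/(1 − a) = 1/(1 − (-169169)) = 1/169170. Expand this rational in ℤ_13: compute digits iteratively via d_i = x_i mod 13, x_{i+1} = (x_i − d_i)/13. The first 7 digits are (1, 0, 0, 1, 7, 12, 0).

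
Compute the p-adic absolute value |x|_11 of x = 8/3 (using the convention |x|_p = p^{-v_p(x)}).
|8/3|_11 = 1

Step 1 — compute v_11(x) by factoring powers of 11 out of the numerator and denominator: v_11(8/3) = 0. Step 2 — apply |x|_p = p^{-v_p(x)} = 11^{0} = 1.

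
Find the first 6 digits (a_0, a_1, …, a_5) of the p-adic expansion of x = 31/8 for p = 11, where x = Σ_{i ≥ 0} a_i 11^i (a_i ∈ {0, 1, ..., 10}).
(a_0, …, a_5) = (8, 1, 4, 1, 4, 1)

v_11(31/8) = 0 (numerator and denominator both coprime to 11), so x ∈ ℤ_11^×. Compute digits iteratively via a_i = x_i mod 11, x_{i+1} = (x_i − a_i)/11, with x_0 = x:
  x_0 = 31/8;  a_0 = 8;  x_1 = (x_0 − 8)/11 = -3/8
  x_1 = -3/8;  a_1 = 1;  x_2 = (x_1 − 1)/11 = -1/8
  x_2 = -1/8;  a_2 = 4;  x_3 = (x_2 − 4)/11 = -3/8
  x_3 = -3/8;  a_3 = 1;  x_4 = (x_3 − 1)/11 = -1/8
  x_4 = -1/8;  a_4 = 4;  x_5 = (x_4 − 4)/11 = -3/8
  x_5 = -3/8;  a_5 = 1;  x_6 = (x_5 − 1)/11 = -1/8
Digits: (8, 1, 4, 1, 4, 1).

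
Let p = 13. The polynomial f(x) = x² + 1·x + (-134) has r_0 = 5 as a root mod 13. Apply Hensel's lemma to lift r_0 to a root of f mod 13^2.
r_1 = 122 (mod 169)

Hensel: r_{i+1} = r_i − f(r_i)·(f′(r_i))^{-1} mod 13^{i+2}, f′(x) = 2x + 1. Iterate:
  r_0 = 5 (mod 13)
  r_1 = 122 (mod 169)
Final: r = 122 satisfies f(r) ≡ 0 mod 13^2.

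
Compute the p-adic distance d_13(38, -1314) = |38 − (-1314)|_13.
d_13(38, -1314) = 1/169

Step 1 — x − y = 38 − (-1314) = 1352. Step 2 — v_13(1352) = 2 (factor: 1352 = (13^2 · 8); the sign does not affect v_p). Step 3 — |x − y|_13 = 13^{-2} = 1/169.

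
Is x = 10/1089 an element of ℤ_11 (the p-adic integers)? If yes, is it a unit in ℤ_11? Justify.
x ∉ ℤ_11 (v_11(x) = -2 < 0)

ℤ_11 = {x ∈ ℚ_11 : v_11(x) ≥ 0} and ℤ_11^× = {x ∈ ℤ_11 : v_11(x) = 0}. Here v_11(10/1089) = v_11(num) − v_11(den) = -2; compare against these criteria.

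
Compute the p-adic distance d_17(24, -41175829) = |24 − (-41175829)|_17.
d_17(24, -41175829) = 1/1419857

Step 1 — x − y = 24 − (-41175829) = 41175853. Step 2 — v_17(41175853) = 5 (factor: 41175853 = (17^5 · 29); the sign does not affect v_p). Step 3 — |x − y|_17 = 17^{-5} = 1/1419857.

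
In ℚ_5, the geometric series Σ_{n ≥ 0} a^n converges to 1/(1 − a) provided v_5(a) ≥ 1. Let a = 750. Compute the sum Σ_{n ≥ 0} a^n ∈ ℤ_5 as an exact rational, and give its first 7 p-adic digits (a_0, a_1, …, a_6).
Σ a^n = 1/(1 − a) = -1/749;  first 7 digits = (1, 0, 0, 1, 1, 0, 1)

v_5(a) = 3 ≥ 1, so the series converges in ℤ_5 to 1/(1 − a) = 1/(1 − 750) = -1/749. Expand this rational in ℤ_5: compute digits iteratively via d_i = x_i mod 5, x_{i+1} = (x_i − d_i)/5. The first 7 digits are (1, 0, 0, 1, 1, 0, 1).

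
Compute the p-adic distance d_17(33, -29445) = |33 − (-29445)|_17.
d_17(33, -29445) = 1/4913

Step 1 — x − y = 33 − (-29445) = 29478. Step 2 — v_17(29478) = 3 (factor: 29478 = (17^3 · 6); the sign does not affect v_p). Step 3 — |x − y|_17 = 17^{-3} = 1/4913.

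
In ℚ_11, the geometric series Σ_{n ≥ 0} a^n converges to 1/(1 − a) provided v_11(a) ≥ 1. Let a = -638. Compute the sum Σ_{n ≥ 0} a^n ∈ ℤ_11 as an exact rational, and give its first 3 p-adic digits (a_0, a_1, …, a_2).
Σ a^n = 1/(1 − a) = 1/639;  first 3 digits = (1, 8, 3)

v_11(a) = 1 ≥ 1, so the series converges in ℤ_11 to 1/(1 − a) = 1/(1 − (-638)) = 1/639. Expand this rational in ℤ_11: compute digits iteratively via d_i = x_i mod 11, x_{i+1} = (x_i − d_i)/11. The first 3 digits are (1, 8, 3).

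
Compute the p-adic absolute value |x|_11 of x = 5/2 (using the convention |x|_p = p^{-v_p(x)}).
|5/2|_11 = 1

Step 1 — compute v_11(x) by factoring powers of 11 out of the numerator and denominator: v_11(5/2) = 0. Step 2 — apply |x|_p = p^{-v_p(x)} = 11^{0} = 1.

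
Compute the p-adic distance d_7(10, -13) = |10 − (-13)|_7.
d_7(10, -13) = 1

Step 1 — x − y = 10 − (-13) = 23. Step 2 — v_7(23) = 0 (factor: 23 = (7^0 · 23); the sign does not affect v_p). Step 3 — |x − y|_7 = 7^{0} = 1.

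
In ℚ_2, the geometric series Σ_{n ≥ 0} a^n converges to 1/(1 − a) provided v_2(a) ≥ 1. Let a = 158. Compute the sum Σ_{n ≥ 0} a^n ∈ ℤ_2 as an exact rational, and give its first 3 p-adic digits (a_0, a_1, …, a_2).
Σ a^n = 1/(1 − a) = -1/157;  first 3 digits = (1, 1, 0)

v_2(a) = 1 ≥ 1, so the series converges in ℤ_2 to 1/(1 − a) = 1/(1 − 158) = -1/157. Expand this rational in ℤ_2: compute digits iteratively via d_i = x_i mod 2, x_{i+1} = (x_i − d_i)/2. The first 3 digits are (1, 1, 0).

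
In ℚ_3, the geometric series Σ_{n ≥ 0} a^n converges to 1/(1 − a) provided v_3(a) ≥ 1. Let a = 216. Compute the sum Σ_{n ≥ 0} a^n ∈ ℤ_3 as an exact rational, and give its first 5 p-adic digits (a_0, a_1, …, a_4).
Σ a^n = 1/(1 − a) = -1/215;  first 5 digits = (1, 0, 0, 2, 2)

v_3(a) = 3 ≥ 1, so the series converges in ℤ_3 to 1/(1 − a) = 1/(1 − 216) = -1/215. Expand this rational in ℤ_3: compute digits iteratively via d_i = x_i mod 3, x_{i+1} = (x_i − d_i)/3. The first 5 digits are (1, 0, 0, 2, 2).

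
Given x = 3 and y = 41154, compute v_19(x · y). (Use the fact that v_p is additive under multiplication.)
v_19(123462) = 3

v_p(x) = 0 (factor: 3 = 19^0 · 3); v_p(y) = 3 (factor: 41154 = 19^3 · 6). Additivity: v_p(xy) = v_p(x) + v_p(y) = 0 + 3 = 3. (Direct check: xy = 123462 = 19^3 · (18).)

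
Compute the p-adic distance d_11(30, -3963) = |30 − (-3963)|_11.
d_11(30, -3963) = 1/1331

Step 1 — x − y = 30 − (-3963) = 3993. Step 2 — v_11(3993) = 3 (factor: 3993 = (11^3 · 3); the sign does not affect v_p). Step 3 — |x − y|_11 = 11^{-3} = 1/1331.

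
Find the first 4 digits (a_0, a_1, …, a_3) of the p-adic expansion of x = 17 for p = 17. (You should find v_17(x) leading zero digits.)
(a_0, …, a_3) = (0, 1, 0, 0)

v_17(17) = 1, so a_0 = ... = a_0 = 0. Factor out: x = 17^1 · u with u = 1 a unit in ℤ_17. Expand u iteratively via a_{v+i} = u_i mod 17, u_{i+1} = (u_i − a_{v+i})/17:
  u_0 = 1;  a_1 = 1;  u_1 = (u_0 − 1)/17 = 0
  u_1 = 0;  a_2 = 0;  u_2 = (u_1 − 0)/17 = 0
  u_2 = 0;  a_3 = 0;  u_3 = (u_2 − 0)/17 = 0
Digits: (0, 1, 0, 0).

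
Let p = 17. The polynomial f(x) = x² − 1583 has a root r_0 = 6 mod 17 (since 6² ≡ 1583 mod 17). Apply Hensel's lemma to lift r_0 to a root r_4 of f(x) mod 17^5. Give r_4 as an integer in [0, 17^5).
r_4 = 13742 (mod 1419857)

Hensel's recurrence: r_{i+1} = r_i − f(r_i)·(f′(r_i))^{-1} mod 17^{i+2}, with f′(x) = 2x. Iterate:
  r_0 = 6 (mod 17)
  r_1 = 159 (mod 289)
  r_2 = 3916 (mod 4913)
  r_3 = 13742 (mod 83521)
  r_4 = 13742 (mod 1419857)
Final: r_4 = 13742, and one checks f(r_4) ≡ 0 mod 17^5.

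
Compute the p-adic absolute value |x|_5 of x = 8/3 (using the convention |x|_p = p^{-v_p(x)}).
|8/3|_5 = 1

Step 1 — compute v_5(x) by factoring powers of 5 out of the numerator and denominator: v_5(8/3) = 0. Step 2 — apply |x|_p = p^{-v_p(x)} = 5^{0} = 1.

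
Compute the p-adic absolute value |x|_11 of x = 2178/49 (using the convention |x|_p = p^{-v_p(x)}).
|2178/49|_11 = 1/121

Step 1 — compute v_11(x) by factoring powers of 11 out of the numerator and denominator: v_11(2178/49) = 2. Step 2 — apply |x|_p = p^{-v_p(x)} = 11^{-2} = 1/121.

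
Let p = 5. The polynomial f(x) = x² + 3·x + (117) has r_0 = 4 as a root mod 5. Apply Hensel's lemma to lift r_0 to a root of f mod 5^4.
r_3 = 534 (mod 625)

Hensel: r_{i+1} = r_i − f(r_i)·(f′(r_i))^{-1} mod 5^{i+2}, f′(x) = 2x + 3. Iterate:
  r_0 = 4 (mod 5)
  r_1 = 9 (mod 25)
  r_2 = 34 (mod 125)
  r_3 = 534 (mod 625)
Final: r = 534 satisfies f(r) ≡ 0 mod 5^4.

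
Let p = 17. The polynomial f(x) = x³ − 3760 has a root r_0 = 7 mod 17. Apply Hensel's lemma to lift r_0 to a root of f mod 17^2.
r_1 = 160 (mod 289)

Hensel: r_{i+1} = r_i − f(r_i)/f′(r_i) mod 17^{i+2}, where f′(x) = 3x². Iterate:
  r_0 = 7 (mod 17)
  r_1 = 160 (mod 289)
Final: r = 160 with f(r) ≡ 0 mod 17^2.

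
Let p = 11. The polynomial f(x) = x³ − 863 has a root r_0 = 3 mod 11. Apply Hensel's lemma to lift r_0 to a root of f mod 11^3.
r_2 = 267 (mod 1331)

Hensel: r_{i+1} = r_i − f(r_i)/f′(r_i) mod 11^{i+2}, where f′(x) = 3x². Iterate:
  r_0 = 3 (mod 11)
  r_1 = 25 (mod 121)
  r_2 = 267 (mod 1331)
Final: r = 267 with f(r) ≡ 0 mod 11^3.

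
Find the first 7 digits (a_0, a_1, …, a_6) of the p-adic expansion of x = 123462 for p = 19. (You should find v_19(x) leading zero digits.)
(a_0, …, a_6) = (0, 0, 0, 18, 0, 0, 0)

v_19(123462) = 3, so a_0 = ... = a_2 = 0. Factor out: x = 19^3 · u with u = 18 a unit in ℤ_19. Expand u iteratively via a_{v+i} = u_i mod 19, u_{i+1} = (u_i − a_{v+i})/19:
  u_0 = 18;  a_3 = 18;  u_1 = (u_0 − 18)/19 = 0
  u_1 = 0;  a_4 = 0;  u_2 = (u_1 − 0)/19 = 0
  u_2 = 0;  a_5 = 0;  u_3 = (u_2 − 0)/19 = 0
  u_3 = 0;  a_6 = 0;  u_4 = (u_3 − 0)/19 = 0
Digits: (0, 0, 0, 18, 0, 0, 0).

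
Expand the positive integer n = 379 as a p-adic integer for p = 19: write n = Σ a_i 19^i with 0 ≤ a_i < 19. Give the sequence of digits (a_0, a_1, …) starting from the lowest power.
(a_0, a_1, …) = (18, 0, 1)

Repeated division by 19 gives the digits low-to-high: 379 = 18 + 1·19^2. Digit sequence: (18, 0, 1).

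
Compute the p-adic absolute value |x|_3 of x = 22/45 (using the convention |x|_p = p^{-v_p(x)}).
|22/45|_3 = 9

Step 1 — compute v_3(x) by factoring powers of 3 out of the numerator and denominator: v_3(22/45) = -2. Step 2 — apply |x|_p = p^{-v_p(x)} = 3^{2} = 9.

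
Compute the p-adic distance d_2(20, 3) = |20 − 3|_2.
d_2(20, 3) = 1

Step 1 — x − y = 20 − 3 = 17. Step 2 — v_2(17) = 0 (factor: 17 = (2^0 · 17); the sign does not affect v_p). Step 3 — |x − y|_2 = 2^{0} = 1.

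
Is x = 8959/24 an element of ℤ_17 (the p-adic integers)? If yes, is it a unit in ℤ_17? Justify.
x ∈ ℤ_17 but not a unit; v_17(x) = 2 > 0

ℤ_17 = {x ∈ ℚ_17 : v_17(x) ≥ 0} and ℤ_17^× = {x ∈ ℤ_17 : v_17(x) = 0}. Here v_17(8959/24) = v_17(num) − v_17(den) = 2; compare against these criteria.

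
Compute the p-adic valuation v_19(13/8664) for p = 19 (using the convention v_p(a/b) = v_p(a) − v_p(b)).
v_19(13/8664) = -2

Factor powers of 19 from the numerator and denominator of the reduced fraction: 13 = 19^0 · 13 and 8664 = 19^2 · 24. Apply v_p(a/b) = v_p(a) − v_p(b): v_19(13/8664) = 0 − 2 = -2.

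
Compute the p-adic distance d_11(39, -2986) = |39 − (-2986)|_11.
d_11(39, -2986) = 1/121

Step 1 — x − y = 39 − (-2986) = 3025. Step 2 — v_11(3025) = 2 (factor: 3025 = (11^2 · 25); the sign does not affect v_p). Step 3 — |x − y|_11 = 11^{-2} = 1/121.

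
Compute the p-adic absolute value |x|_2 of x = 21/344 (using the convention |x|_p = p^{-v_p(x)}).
|21/344|_2 = 8

Step 1 — compute v_2(x) by factoring powers of 2 out of the numerator and denominator: v_2(21/344) = -3. Step 2 — apply |x|_p = p^{-v_p(x)} = 2^{3} = 8.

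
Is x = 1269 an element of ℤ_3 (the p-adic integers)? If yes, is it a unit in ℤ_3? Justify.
x ∈ ℤ_3 but not a unit; v_3(x) = 3 > 0

ℤ_3 = {x ∈ ℚ_3 : v_3(x) ≥ 0} and ℤ_3^× = {x ∈ ℤ_3 : v_3(x) = 0}. Here v_3(1269) = v_3(num) − v_3(den) = 3; compare against these criteria.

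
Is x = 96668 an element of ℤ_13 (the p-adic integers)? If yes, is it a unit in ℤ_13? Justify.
x ∈ ℤ_13 but not a unit; v_13(x) = 3 > 0

ℤ_13 = {x ∈ ℚ_13 : v_13(x) ≥ 0} and ℤ_13^× = {x ∈ ℤ_13 : v_13(x) = 0}. Here v_13(96668) = v_13(num) − v_13(den) = 3; compare against these criteria.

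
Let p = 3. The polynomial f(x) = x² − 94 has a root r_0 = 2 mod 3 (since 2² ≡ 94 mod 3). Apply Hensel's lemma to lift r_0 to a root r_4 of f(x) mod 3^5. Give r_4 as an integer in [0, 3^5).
r_4 = 65 (mod 243)

Hensel's recurrence: r_{i+1} = r_i − f(r_i)·(f′(r_i))^{-1} mod 3^{i+2}, with f′(x) = 2x. Iterate:
  r_0 = 2 (mod 3)
  r_1 = 2 (mod 9)
  r_2 = 11 (mod 27)
  r_3 = 65 (mod 81)
  r_4 = 65 (mod 243)
Final: r_4 = 65, and one checks f(r_4) ≡ 0 mod 3^5.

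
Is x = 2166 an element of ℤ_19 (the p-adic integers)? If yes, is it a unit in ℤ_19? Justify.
x ∈ ℤ_19 but not a unit; v_19(x) = 2 > 0

ℤ_19 = {x ∈ ℚ_19 : v_19(x) ≥ 0} and ℤ_19^× = {x ∈ ℤ_19 : v_19(x) = 0}. Here v_19(2166) = v_19(num) − v_19(den) = 2; compare against these criteria.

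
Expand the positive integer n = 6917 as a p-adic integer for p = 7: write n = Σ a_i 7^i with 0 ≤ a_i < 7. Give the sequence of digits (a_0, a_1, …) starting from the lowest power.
(a_0, a_1, …) = (1, 1, 1, 6, 2)

Repeated division by 7 gives the digits low-to-high: 6917 = 1 + 1·7^1 + 1·7^2 + 6·7^3 + 2·7^4. Digit sequence: (1, 1, 1, 6, 2).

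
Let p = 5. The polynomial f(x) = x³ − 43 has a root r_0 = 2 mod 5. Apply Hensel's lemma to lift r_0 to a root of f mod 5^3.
r_2 = 107 (mod 125)

Hensel: r_{i+1} = r_i − f(r_i)/f′(r_i) mod 5^{i+2}, where f′(x) = 3x². Iterate:
  r_0 = 2 (mod 5)
  r_1 = 7 (mod 25)
  r_2 = 107 (mod 125)
Final: r = 107 with f(r) ≡ 0 mod 5^3.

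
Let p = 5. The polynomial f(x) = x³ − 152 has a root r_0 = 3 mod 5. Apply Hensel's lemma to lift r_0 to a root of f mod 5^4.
r_3 = 378 (mod 625)

Hensel: r_{i+1} = r_i − f(r_i)/f′(r_i) mod 5^{i+2}, where f′(x) = 3x². Iterate:
  r_0 = 3 (mod 5)
  r_1 = 3 (mod 25)
  r_2 = 3 (mod 125)
  r_3 = 378 (mod 625)
Final: r = 378 with f(r) ≡ 0 mod 5^4.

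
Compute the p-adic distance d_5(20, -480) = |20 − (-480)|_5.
d_5(20, -480) = 1/125

Step 1 — x − y = 20 − (-480) = 500. Step 2 — v_5(500) = 3 (factor: 500 = (5^3 · 4); the sign does not affect v_p). Step 3 — |x − y|_5 = 5^{-3} = 1/125.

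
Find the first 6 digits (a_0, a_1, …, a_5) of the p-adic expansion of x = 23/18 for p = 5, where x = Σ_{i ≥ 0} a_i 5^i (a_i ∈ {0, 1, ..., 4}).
(a_0, …, a_5) = (1, 2, 1, 0, 3, 3)

v_5(23/18) = 0 (numerator and denominator both coprime to 5), so x ∈ ℤ_5^×. Compute digits iteratively via a_i = x_i mod 5, x_{i+1} = (x_i − a_i)/5, with x_0 = x:
  x_0 = 23/18;  a_0 = 1;  x_1 = (x_0 − 1)/5 = 1/18
  x_1 = 1/18;  a_1 = 2;  x_2 = (x_1 − 2)/5 = -7/18
  x_2 = -7/18;  a_2 = 1;  x_3 = (x_2 − 1)/5 = -5/18
  x_3 = -5/18;  a_3 = 0;  x_4 = (x_3 − 0)/5 = -1/18
  x_4 = -1/18;  a_4 = 3;  x_5 = (x_4 − 3)/5 = -11/18
  x_5 = -11/18;  a_5 = 3;  x_6 = (x_5 − 3)/5 = -13/18
Digits: (1, 2, 1, 0, 3, 3).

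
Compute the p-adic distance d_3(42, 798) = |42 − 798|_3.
d_3(42, 798) = 1/27

Step 1 — x − y = 42 − 798 = -756. Step 2 — v_3(-756) = 3 (factor: -756 = −(3^3 · 28); the sign does not affect v_p). Step 3 — |x − y|_3 = 3^{-3} = 1/27.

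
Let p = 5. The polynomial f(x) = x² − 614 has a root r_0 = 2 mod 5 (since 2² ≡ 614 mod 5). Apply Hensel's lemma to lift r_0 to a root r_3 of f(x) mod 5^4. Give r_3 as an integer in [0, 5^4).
r_3 = 192 (mod 625)

Hensel's recurrence: r_{i+1} = r_i − f(r_i)·(f′(r_i))^{-1} mod 5^{i+2}, with f′(x) = 2x. Iterate:
  r_0 = 2 (mod 5)
  r_1 = 17 (mod 25)
  r_2 = 67 (mod 125)
  r_3 = 192 (mod 625)
Final: r_3 = 192, and one checks f(r_3) ≡ 0 mod 5^4.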